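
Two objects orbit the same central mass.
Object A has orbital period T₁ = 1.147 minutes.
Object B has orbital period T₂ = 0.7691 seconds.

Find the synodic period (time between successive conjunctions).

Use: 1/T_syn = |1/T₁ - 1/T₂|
T₁ = 1.147 minutes = 68.82 s
T₂ = 0.7691 seconds
1/T₁ = 0.0145307 s⁻¹
1/T₂ = 1.30022 s⁻¹
|1/T₁ − 1/T₂| = 1.28569 s⁻¹
T_syn = 1 / |1/T₁ − 1/T₂| = 0.777792 s ≈ 0.7778 seconds

Final answer: T_syn = 0.7778 seconds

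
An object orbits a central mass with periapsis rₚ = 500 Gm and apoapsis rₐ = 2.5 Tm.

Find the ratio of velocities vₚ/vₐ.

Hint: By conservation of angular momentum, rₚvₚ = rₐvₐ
rₚ = 500 Gm = 5 × 10^11 m
rₐ = 2.5 Tm = 2.5 × 10^12 m
rₚvₚ = rₐvₐ  ⇒  vₚ/vₐ = rₐ/rₚ
vₚ/vₐ = (2.5 × 10^12) / (5 × 10^11) = 5

Final answer: vₚ/vₐ = 5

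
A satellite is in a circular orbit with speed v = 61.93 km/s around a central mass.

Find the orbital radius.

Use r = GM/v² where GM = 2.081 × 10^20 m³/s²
v = 61.93 km/s = 61930 m/s
GM = 2.081 × 10^20 m³/s²
v² = 3.83532 × 10^9 m²/s²
r = GM/v² = (2.081 × 10^20) / (3.83532 × 10^9) = 5.42588 × 10^10 m ≈ 5.426 × 10^10 m

Final answer: 5.426 × 10^10 m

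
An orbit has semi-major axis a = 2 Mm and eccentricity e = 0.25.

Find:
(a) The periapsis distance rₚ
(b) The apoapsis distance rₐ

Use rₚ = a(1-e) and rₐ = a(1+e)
a = 2 Mm = 2 × 10^6 m
e = 0.25:  1 − e = 0.75,  1 + e = 1.25
(a) rₚ = a(1 − e) = 2 × 10^6 m × 0.75 = 1.5 × 10^6 m ≈ 1.5 Mm
(b) rₐ = a(1 + e) = 2 × 10^6 m × 1.25 = 2.5 × 10^6 m ≈ 2.5 Mm

Final answer:
(a) rₚ = 1.5 Mm
(b) rₐ = 2.5 Mm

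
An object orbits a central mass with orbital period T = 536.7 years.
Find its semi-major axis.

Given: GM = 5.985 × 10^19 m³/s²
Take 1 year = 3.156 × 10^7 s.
T = 536.7 years = 1.69383 × 10^10 s
GM = 5.985 × 10^19 m³/s²
Kepler's third law: a³ = GM T² / (4π²)
T² = 2.86904 × 10^20 s²
a³ = (5.985 × 10^19) × (2.86904 × 10^20) / (4π²) = 4.34952 × 10^38 m³
a = (a³)^(1/3) = 7.57671 × 10^12 m ≈ 7.577 × 10^12 m

Final answer: 7.577 × 10^12 m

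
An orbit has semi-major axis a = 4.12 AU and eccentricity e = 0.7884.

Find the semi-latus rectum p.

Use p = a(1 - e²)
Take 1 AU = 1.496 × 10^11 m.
a = 4.12 AU = 6.16352 × 10^11 m
e = 0.7884,  e² = 0.621575,  1 − e² = 0.378425
p = a(1 − e²) = 6.16352 × 10^11 m × 0.378425 = 2.33243 × 10^11 m ≈ 1.559 AU

Final answer: p = 1.559 AU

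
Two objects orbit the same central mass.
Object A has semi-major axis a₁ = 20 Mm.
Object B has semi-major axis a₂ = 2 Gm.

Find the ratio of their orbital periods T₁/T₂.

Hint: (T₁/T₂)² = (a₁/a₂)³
a₁ = 20 Mm = 2 × 10^7 m
a₂ = 2 Gm = 2 × 10^9 m
a₁/a₂ = 0.01
T₁/T₂ = (a₁/a₂)^(3/2) = (0.01)^1.5 = 0.001

Final answer: T₁/T₂ = 0.001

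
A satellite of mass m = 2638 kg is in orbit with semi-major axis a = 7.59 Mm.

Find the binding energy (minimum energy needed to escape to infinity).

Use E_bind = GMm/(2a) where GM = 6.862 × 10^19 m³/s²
a = 7.59 Mm = 7.59 × 10^6 m
GM = 6.862 × 10^19 m³/s²
m = 2638 kg
GMm = 6.862 × 10^19 × 2638 = 1.8102 × 10^23 m³·kg/s²
2a = 1.518 × 10^7 m
E_bind = GMm/(2a) = 1.19249 × 10^16 J ≈ 11.92 PJ

Final answer: 11.92 PJ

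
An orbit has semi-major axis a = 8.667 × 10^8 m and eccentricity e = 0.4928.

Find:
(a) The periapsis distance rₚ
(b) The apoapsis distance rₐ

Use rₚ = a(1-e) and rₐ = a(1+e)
a = 8.667 × 10^8 m
e = 0.4928:  1 − e = 0.5072,  1 + e = 1.4928
(a) rₚ = a(1 − e) = 8.667 × 10^8 m × 0.5072 = 4.3959 × 10^8 m ≈ 4.396 × 10^8 m
(b) rₐ = a(1 + e) = 8.667 × 10^8 m × 1.4928 = 1.29381 × 10^9 m ≈ 1.294 × 10^9 m

Final answer:
(a) rₚ = 4.396 × 10^8 m
(b) rₐ = 1.294 × 10^9 m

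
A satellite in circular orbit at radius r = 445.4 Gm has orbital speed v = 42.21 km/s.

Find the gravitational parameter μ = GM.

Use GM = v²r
r = 445.4 Gm = 4.454 × 10^11 m
v = 42.21 km/s = 42210 m/s
v² = 1.78168 × 10^9 m²/s²
GM = v²r = 1.78168 × 10^9 × 4.454 × 10^11 = 7.93562 × 10^20 m³/s²
GM ≈ 7.936 × 10^20 m³/s²

Final answer: GM = 7.936 × 10^20 m³/s²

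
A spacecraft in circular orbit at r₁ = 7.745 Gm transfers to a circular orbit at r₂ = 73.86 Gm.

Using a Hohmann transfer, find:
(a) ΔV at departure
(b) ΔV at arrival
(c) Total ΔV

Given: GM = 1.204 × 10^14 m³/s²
r₁ = 7.745 Gm = 7.745 × 10^9 m
r₂ = 73.86 Gm = 7.386 × 10^10 m
GM = 1.204 × 10^14 m³/s²
Transfer ellipse: a_t = (r₁ + r₂)/2 = 4.08025 × 10^10 m
Circular speed at r₁: v₁ = √(GM/r₁) = 124.682 m/s
Transfer speed at r₁ (periapsis): v₁ₜ = √(GM(2/r₁ − 1/a_t)) = 167.75 m/s
(a) ΔV₁ = v₁ₜ − v₁ = 43.0688 m/s ≈ 43.07 m/s
Circular speed at r₂: v₂ = √(GM/r₂) = 40.3746 m/s
Transfer speed at r₂ (apoapsis): v₂ₜ = √(GM(2/r₂ − 1/a_t)) = 17.5904 m/s
(b) ΔV₂ = v₂ − v₂ₜ = 22.7842 m/s ≈ 22.78 m/s
(c) ΔV_total = ΔV₁ + ΔV₂ = 65.8531 m/s ≈ 65.85 m/s

Final answer:
(a) ΔV₁ = 43.07 m/s
(b) ΔV₂ = 22.78 m/s
(c) ΔV_total = 65.85 m/s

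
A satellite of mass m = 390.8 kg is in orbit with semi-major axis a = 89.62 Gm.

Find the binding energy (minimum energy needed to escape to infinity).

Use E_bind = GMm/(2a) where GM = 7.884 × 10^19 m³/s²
a = 89.62 Gm = 8.962 × 10^10 m
GM = 7.884 × 10^19 m³/s²
m = 390.8 kg
GMm = 7.884 × 10^19 × 390.8 = 3.08107 × 10^22 m³·kg/s²
2a = 1.7924 × 10^11 m
E_bind = GMm/(2a) = 1.71896 × 10^11 J ≈ 171.9 GJ

Final answer: 171.9 GJ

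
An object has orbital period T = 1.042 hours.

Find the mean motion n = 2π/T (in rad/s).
T = 1.042 hours = 3751.2 s
n = 2π / 3751.2 s = 0.00167498 rad/s ≈ 0.001675 rad/s

Final answer: n = 0.001675 rad/s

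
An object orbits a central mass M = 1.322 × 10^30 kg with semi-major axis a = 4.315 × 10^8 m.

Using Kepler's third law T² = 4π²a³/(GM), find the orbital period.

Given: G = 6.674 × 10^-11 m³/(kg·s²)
M = 1.322 × 10^30 kg
GM = G × M = 6.674 × 10^-11 × 1.322 × 10^30 = 8.82303 × 10^19 m³/s²
a = 4.315 × 10^8 m
a³ = 8.0342 × 10^25 m³
T = 2π √(a³/GM) = 2π √((8.0342 × 10^25) / (8.82303 × 10^19)) = 2π × 954.25 s
T = 5995.73 s ≈ 1.665 hours

Final answer: 1.665 hours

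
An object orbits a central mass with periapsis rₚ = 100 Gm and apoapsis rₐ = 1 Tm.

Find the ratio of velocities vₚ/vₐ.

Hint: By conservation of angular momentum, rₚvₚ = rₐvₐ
rₚ = 100 Gm = 1 × 10^11 m
rₐ = 1 Tm = 1 × 10^12 m
rₚvₚ = rₐvₐ  ⇒  vₚ/vₐ = rₐ/rₚ
vₚ/vₐ = (1 × 10^12) / (1 × 10^11) = 10

Final answer: vₚ/vₐ = 10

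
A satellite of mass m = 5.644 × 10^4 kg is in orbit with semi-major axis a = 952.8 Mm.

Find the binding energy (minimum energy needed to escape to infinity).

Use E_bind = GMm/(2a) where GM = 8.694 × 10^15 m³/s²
a = 952.8 Mm = 9.528 × 10^8 m
GM = 8.694 × 10^15 m³/s²
m = 5.644 × 10^4 kg
GMm = 8.694 × 10^15 × 56440 = 4.90689 × 10^20 m³·kg/s²
2a = 1.9056 × 10^9 m
E_bind = GMm/(2a) = 2.57499 × 10^11 J ≈ 257.5 GJ

Final answer: 257.5 GJ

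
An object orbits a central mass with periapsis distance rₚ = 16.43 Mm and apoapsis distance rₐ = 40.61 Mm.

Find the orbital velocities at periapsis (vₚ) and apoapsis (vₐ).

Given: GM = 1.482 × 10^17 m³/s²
rₚ = 16.43 Mm = 1.643 × 10^7 m
rₐ = 40.61 Mm = 4.061 × 10^7 m
GM = 1.482 × 10^17 m³/s²
a = (rₚ + rₐ)/2 = 2.852 × 10^7 m
Vis-viva: v² = GM (2/r − 1/a)
vₚ² = 1.482 × 10^17 × (1.21729 × 10^-7 − 3.50631 × 10^-8) = 1.28438 × 10^10 m²/s²
vₚ = 113331 m/s ≈ 113.3 km/s
vₐ² = 1.482 × 10^17 × (4.9249 × 10^-8 − 3.50631 × 10^-8) = 2.10234 × 10^9 m²/s²
vₐ = 45851.3 m/s ≈ 45.85 km/s

Final answer: vₚ = 113.3 km/s, vₐ = 45.85 km/s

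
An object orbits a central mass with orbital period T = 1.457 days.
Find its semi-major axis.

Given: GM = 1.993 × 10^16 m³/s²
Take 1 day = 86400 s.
T = 1.457 days = 125885 s
GM = 1.993 × 10^16 m³/s²
Kepler's third law: a³ = GM T² / (4π²)
T² = 1.5847 × 10^10 s²
a³ = (1.993 × 10^16) × (1.5847 × 10^10) / (4π²) = 8.00008 × 10^24 m³
a = (a³)^(1/3) = 2.00001 × 10^8 m ≈ 200 Mm

Final answer: 200 Mm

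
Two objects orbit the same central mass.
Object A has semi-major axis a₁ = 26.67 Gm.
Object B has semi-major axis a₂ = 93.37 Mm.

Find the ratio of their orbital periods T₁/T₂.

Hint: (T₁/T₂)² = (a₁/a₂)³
a₁ = 26.67 Gm = 2.667 × 10^10 m
a₂ = 93.37 Mm = 9.337 × 10^7 m
a₁/a₂ = 285.638
T₁/T₂ = (a₁/a₂)^(3/2) = (285.638)^1.5 = 4827.51

Final answer: T₁/T₂ = 4828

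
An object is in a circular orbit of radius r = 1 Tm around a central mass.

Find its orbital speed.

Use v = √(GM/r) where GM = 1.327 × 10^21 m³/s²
r = 1 Tm = 1 × 10^12 m
GM = 1.327 × 10^21 m³/s²
GM/r = (1.327 × 10^21) / (1 × 10^12) = 1.327 × 10^9 m²/s²
v = √(GM/r) = 36428 m/s ≈ 36.43 km/s

Final answer: 36.43 km/s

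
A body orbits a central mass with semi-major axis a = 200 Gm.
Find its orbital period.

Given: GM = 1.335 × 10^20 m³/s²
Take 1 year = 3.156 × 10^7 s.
a = 200 Gm = 2 × 10^11 m
GM = 1.335 × 10^20 m³/s²
a³ = 8 × 10^33 m³
T = 2π √(a³/GM) = 2π √((8 × 10^33) / (1.335 × 10^20)) = 2π × 7.74113 × 10^6 s
T = 4.8639 × 10^7 s ≈ 1.541 years

Final answer: 1.541 years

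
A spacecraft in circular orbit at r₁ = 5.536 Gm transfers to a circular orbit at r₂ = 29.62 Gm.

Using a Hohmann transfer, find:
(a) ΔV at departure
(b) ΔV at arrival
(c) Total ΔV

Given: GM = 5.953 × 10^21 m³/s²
r₁ = 5.536 Gm = 5.536 × 10^9 m
r₂ = 29.62 Gm = 2.962 × 10^10 m
GM = 5.953 × 10^21 m³/s²
Transfer ellipse: a_t = (r₁ + r₂)/2 = 1.7578 × 10^10 m
Circular speed at r₁: v₁ = √(GM/r₁) = 1.03698 × 10^6 m/s
Transfer speed at r₁ (periapsis): v₁ₜ = √(GM(2/r₁ − 1/a_t)) = 1.3461 × 10^6 m/s
(a) ΔV₁ = v₁ₜ − v₁ = 309122 m/s ≈ 309.1 km/s
Circular speed at r₂: v₂ = √(GM/r₂) = 448307 m/s
Transfer speed at r₂ (apoapsis): v₂ₜ = √(GM(2/r₂ − 1/a_t)) = 251587 m/s
(b) ΔV₂ = v₂ − v₂ₜ = 196720 m/s ≈ 196.7 km/s
(c) ΔV_total = ΔV₁ + ΔV₂ = 505842 m/s ≈ 505.8 km/s

Final answer:
(a) ΔV₁ = 309.1 km/s
(b) ΔV₂ = 196.7 km/s
(c) ΔV_total = 505.8 km/s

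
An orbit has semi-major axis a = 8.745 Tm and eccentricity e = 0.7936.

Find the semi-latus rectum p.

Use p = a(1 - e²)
a = 8.745 Tm = 8.745 × 10^12 m
e = 0.7936,  e² = 0.629801,  1 − e² = 0.370199
p = a(1 − e²) = 8.745 × 10^12 m × 0.370199 = 3.23739 × 10^12 m ≈ 3.237 Tm

Final answer: p = 3.237 Tm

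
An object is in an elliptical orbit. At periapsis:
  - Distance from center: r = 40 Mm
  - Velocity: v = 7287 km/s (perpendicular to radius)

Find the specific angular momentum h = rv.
r = 40 Mm = 4 × 10^7 m
v = 7287 km/s = 7.287 × 10^6 m/s
h = rv = 4 × 10^7 × 7.287 × 10^6 = 2.9148 × 10^14 m²/s ≈ 2.915 × 10^14 m²/s

Final answer: h = 2.915 × 10^14 m²/s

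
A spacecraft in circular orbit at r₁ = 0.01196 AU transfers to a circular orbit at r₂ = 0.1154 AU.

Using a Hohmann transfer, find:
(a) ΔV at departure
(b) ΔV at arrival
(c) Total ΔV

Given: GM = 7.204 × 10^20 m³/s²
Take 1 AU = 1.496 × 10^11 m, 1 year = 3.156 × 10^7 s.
r₁ = 0.01196 AU = 1.78922 × 10^9 m
r₂ = 0.1154 AU = 1.72638 × 10^10 m
GM = 7.204 × 10^20 m³/s²
Transfer ellipse: a_t = (r₁ + r₂)/2 = 9.52653 × 10^9 m
Circular speed at r₁: v₁ = √(GM/r₁) = 634535 m/s
Transfer speed at r₁ (periapsis): v₁ₜ = √(GM(2/r₁ − 1/a_t)) = 854195 m/s
(a) ΔV₁ = v₁ₜ − v₁ = 219660 m/s ≈ 46.34 AU/year
Circular speed at r₂: v₂ = √(GM/r₂) = 204276 m/s
Transfer speed at r₂ (apoapsis): v₂ₜ = √(GM(2/r₂ − 1/a_t)) = 88528.3 m/s
(b) ΔV₂ = v₂ − v₂ₜ = 115748 m/s ≈ 24.42 AU/year
(c) ΔV_total = ΔV₁ + ΔV₂ = 335408 m/s ≈ 70.76 AU/year

Final answer:
(a) ΔV₁ = 46.34 AU/year
(b) ΔV₂ = 24.42 AU/year
(c) ΔV_total = 70.76 AU/year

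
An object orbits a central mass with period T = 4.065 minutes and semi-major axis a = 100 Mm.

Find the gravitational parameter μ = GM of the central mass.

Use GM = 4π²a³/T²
T = 4.065 minutes = 243.9 s
a = 100 Mm = 1 × 10^8 m
a³ = 1 × 10^24 m³
T² = 59487.2 s²
GM = 4π² × (1 × 10^24) / 59487.2 = 6.63645 × 10^20 m³/s²
GM ≈ 6.636 × 10^20 m³/s²

Final answer: GM = 6.636 × 10^20 m³/s²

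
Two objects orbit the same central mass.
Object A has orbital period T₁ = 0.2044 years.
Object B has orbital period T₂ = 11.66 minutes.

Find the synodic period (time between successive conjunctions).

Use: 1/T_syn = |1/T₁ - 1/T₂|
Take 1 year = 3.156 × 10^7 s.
T₁ = 0.2044 years = 6.45086 × 10^6 s
T₂ = 11.66 minutes = 699.6 s
1/T₁ = 1.55018 × 10^-7 s⁻¹
1/T₂ = 0.00142939 s⁻¹
|1/T₁ − 1/T₂| = 0.00142923 s⁻¹
T_syn = 1 / |1/T₁ − 1/T₂| = 699.676 s ≈ 11.66 minutes

Final answer: T_syn = 11.66 minutes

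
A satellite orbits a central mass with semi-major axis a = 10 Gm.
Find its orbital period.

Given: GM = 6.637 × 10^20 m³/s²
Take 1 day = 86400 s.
a = 10 Gm = 1 × 10^10 m
GM = 6.637 × 10^20 m³/s²
a³ = 1 × 10^30 m³
T = 2π √(a³/GM) = 2π √((1 × 10^30) / (6.637 × 10^20)) = 2π × 38816.3 s
T = 243890 s ≈ 2.823 days

Final answer: 2.823 days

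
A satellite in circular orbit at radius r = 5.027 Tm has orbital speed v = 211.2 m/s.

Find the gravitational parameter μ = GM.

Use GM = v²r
r = 5.027 Tm = 5.027 × 10^12 m
v = 211.2 m/s
v² = 44605.4 m²/s²
GM = v²r = 44605.4 × 5.027 × 10^12 = 2.24232 × 10^17 m³/s²
GM ≈ 2.242 × 10^17 m³/s²

Final answer: GM = 2.242 × 10^17 m³/s²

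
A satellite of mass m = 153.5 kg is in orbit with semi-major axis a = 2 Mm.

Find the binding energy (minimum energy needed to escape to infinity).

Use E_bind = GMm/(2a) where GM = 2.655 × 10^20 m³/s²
a = 2 Mm = 2 × 10^6 m
GM = 2.655 × 10^20 m³/s²
m = 153.5 kg
GMm = 2.655 × 10^20 × 153.5 = 4.07542 × 10^22 m³·kg/s²
2a = 4 × 10^6 m
E_bind = GMm/(2a) = 1.01886 × 10^16 J ≈ 10.19 PJ

Final answer: 10.19 PJ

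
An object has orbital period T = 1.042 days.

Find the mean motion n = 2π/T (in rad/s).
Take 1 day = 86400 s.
T = 1.042 days = 90028.8 s
n = 2π / 90028.8 s = 6.97908 × 10^-5 rad/s ≈ 6.979 × 10^-5 rad/s

Final answer: n = 6.979 × 10^-5 rad/s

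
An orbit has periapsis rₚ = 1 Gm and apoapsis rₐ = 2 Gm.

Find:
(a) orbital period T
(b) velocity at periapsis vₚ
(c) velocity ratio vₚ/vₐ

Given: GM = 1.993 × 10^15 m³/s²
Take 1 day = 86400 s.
rₚ = 1 Gm = 1 × 10^9 m
rₐ = 2 Gm = 2 × 10^9 m
GM = 1.993 × 10^15 m³/s²
a = (rₚ + rₐ)/2 = 1.5 × 10^9 m
e = (rₐ − rₚ)/(rₐ + rₚ) = (1 × 10^9) / (3 × 10^9) = 0.333333
(a) a³ = 3.375 × 10^27 m³;  T = 2π √(a³/GM) = 2π × 1.30132 × 10^6 s = 8.17642 × 10^6 s ≈ 94.63 days
(b) vₚ² = GM (2/rₚ − 1/a) = 1.993 × 10^15 × (2 × 10^-9 − 6.66667 × 10^-10) = 2.65733 × 10^6 m²/s²;  vₚ = 1630.13 m/s ≈ 1.63 km/s
(c) vₚ/vₐ = rₐ/rₚ (angular momentum) = (2 × 10^9) / (1 × 10^9) = 2 ≈ 2

Final answer:
(a) orbital period T = 94.63 days
(b) velocity at periapsis vₚ = 1.63 km/s
(c) velocity ratio vₚ/vₐ = 2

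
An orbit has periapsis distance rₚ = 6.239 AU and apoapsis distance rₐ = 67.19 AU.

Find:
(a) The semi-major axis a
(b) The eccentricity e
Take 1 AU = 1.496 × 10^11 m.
rₚ = 6.239 AU = 9.33354 × 10^11 m
rₐ = 67.19 AU = 1.00516 × 10^13 m
(a) a = (rₚ + rₐ)/2 = 5.49249 × 10^12 m ≈ 36.71 AU
(b) e = (rₐ − rₚ)/(rₐ + rₚ) = (9.11827 × 10^12) / (1.0985 × 10^13) = 0.830067

Final answer:
(a) a = 36.71 AU
(b) e = 0.8301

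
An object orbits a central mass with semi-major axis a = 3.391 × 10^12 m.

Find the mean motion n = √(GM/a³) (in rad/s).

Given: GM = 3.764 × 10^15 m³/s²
a = 3.391 × 10^12 m
GM = 3.764 × 10^15 m³/s²
a³ = 3.89927 × 10^37 m³
GM/a³ = (3.764 × 10^15) / (3.89927 × 10^37) = 9.65309 × 10^-23 s⁻²
n = √(GM/a³) = 9.82501 × 10^-12 rad/s ≈ 9.825 × 10^-12 rad/s

Final answer: n = 9.825 × 10^-12 rad/s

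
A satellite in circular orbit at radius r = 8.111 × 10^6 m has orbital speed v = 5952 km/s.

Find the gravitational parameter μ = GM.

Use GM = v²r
r = 8.111 × 10^6 m
v = 5952 km/s = 5.952 × 10^6 m/s
v² = 3.54263 × 10^13 m²/s²
GM = v²r = 3.54263 × 10^13 × 8.111 × 10^6 = 2.87343 × 10^20 m³/s²
GM ≈ 2.873 × 10^20 m³/s²

Final answer: GM = 2.873 × 10^20 m³/s²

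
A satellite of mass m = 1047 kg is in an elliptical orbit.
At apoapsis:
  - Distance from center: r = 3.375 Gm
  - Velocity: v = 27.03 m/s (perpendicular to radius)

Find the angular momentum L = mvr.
r = 3.375 Gm = 3.375 × 10^9 m
v = 27.03 m/s
vr = 27.03 × 3.375 × 10^9 = 9.12262 × 10^10 m²/s
L = m × vr = 1047 × 9.12262 × 10^10 = 9.55139 × 10^13 kg·m²/s ≈ 9.551 × 10^13 kg·m²/s

Final answer: L = 9.551 × 10^13 kg·m²/s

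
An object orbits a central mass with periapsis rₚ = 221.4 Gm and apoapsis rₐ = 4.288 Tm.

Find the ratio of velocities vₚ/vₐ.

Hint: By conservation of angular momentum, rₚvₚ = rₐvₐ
rₚ = 221.4 Gm = 2.214 × 10^11 m
rₐ = 4.288 Tm = 4.288 × 10^12 m
rₚvₚ = rₐvₐ  ⇒  vₚ/vₐ = rₐ/rₚ
vₚ/vₐ = (4.288 × 10^12) / (2.214 × 10^11) = 19.3677

Final answer: vₚ/vₐ = 19.37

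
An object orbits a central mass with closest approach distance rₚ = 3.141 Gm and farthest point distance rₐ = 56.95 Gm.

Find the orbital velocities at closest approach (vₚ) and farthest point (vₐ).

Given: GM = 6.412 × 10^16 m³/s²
rₚ = 3.141 Gm = 3.141 × 10^9 m
rₐ = 56.95 Gm = 5.695 × 10^10 m
GM = 6.412 × 10^16 m³/s²
a = (rₚ + rₐ)/2 = 3.00455 × 10^10 m
Vis-viva: v² = GM (2/r − 1/a)
vₚ² = 6.412 × 10^16 × (6.3674 × 10^-10 − 3.32829 × 10^-11) = 3.86937 × 10^7 m²/s²
vₚ = 6220.42 m/s ≈ 6.22 km/s
vₐ² = 6.412 × 10^16 × (3.51185 × 10^-11 − 3.32829 × 10^-11) = 117703 m²/s²
vₐ = 343.079 m/s ≈ 343.1 m/s

Final answer: vₚ = 6.22 km/s, vₐ = 343.1 m/s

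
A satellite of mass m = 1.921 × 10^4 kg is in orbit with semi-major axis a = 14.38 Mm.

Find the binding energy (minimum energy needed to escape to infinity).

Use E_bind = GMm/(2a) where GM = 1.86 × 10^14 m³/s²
a = 14.38 Mm = 1.438 × 10^7 m
GM = 1.86 × 10^14 m³/s²
m = 1.921 × 10^4 kg
GMm = 1.86 × 10^14 × 19210 = 3.57306 × 10^18 m³·kg/s²
2a = 2.876 × 10^7 m
E_bind = GMm/(2a) = 1.24237 × 10^11 J ≈ 124.2 GJ

Final answer: 124.2 GJ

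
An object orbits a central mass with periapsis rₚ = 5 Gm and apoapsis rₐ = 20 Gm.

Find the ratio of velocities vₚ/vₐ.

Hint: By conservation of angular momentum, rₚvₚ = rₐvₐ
rₚ = 5 Gm = 5 × 10^9 m
rₐ = 20 Gm = 2 × 10^10 m
rₚvₚ = rₐvₐ  ⇒  vₚ/vₐ = rₐ/rₚ
vₚ/vₐ = (2 × 10^10) / (5 × 10^9) = 4

Final answer: vₚ/vₐ = 4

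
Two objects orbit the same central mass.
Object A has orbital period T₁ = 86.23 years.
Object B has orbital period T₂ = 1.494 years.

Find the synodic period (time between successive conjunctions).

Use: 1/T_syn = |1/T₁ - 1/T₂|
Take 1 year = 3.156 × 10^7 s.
T₁ = 86.23 years = 2.72142 × 10^9 s
T₂ = 1.494 years = 4.71506 × 10^7 s
1/T₁ = 3.67455 × 10^-10 s⁻¹
1/T₂ = 2.12086 × 10^-8 s⁻¹
|1/T₁ − 1/T₂| = 2.08412 × 10^-8 s⁻¹
T_syn = 1 / |1/T₁ − 1/T₂| = 4.7982 × 10^7 s ≈ 1.52 years

Final answer: T_syn = 1.52 years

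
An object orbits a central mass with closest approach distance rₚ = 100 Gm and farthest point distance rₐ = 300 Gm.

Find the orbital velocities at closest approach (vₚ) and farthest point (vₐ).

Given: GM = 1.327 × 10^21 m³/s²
rₚ = 100 Gm = 1 × 10^11 m
rₐ = 300 Gm = 3 × 10^11 m
GM = 1.327 × 10^21 m³/s²
a = (rₚ + rₐ)/2 = 2 × 10^11 m
Vis-viva: v² = GM (2/r − 1/a)
vₚ² = 1.327 × 10^21 × (2 × 10^-11 − 5 × 10^-12) = 1.9905 × 10^10 m²/s²
vₚ = 141085 m/s ≈ 141.1 km/s
vₐ² = 1.327 × 10^21 × (6.66667 × 10^-12 − 5 × 10^-12) = 2.21167 × 10^9 m²/s²
vₐ = 47028.4 m/s ≈ 47.03 km/s

Final answer: vₚ = 141.1 km/s, vₐ = 47.03 km/s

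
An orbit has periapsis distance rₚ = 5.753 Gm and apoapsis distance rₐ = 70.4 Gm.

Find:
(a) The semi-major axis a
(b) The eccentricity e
rₚ = 5.753 Gm = 5.753 × 10^9 m
rₐ = 70.4 Gm = 7.04 × 10^10 m
(a) a = (rₚ + rₐ)/2 = 3.80765 × 10^10 m ≈ 38.08 Gm
(b) e = (rₐ − rₚ)/(rₐ + rₚ) = (6.4647 × 10^10) / (7.6153 × 10^10) = 0.848909

Final answer:
(a) a = 38.08 Gm
(b) e = 0.8489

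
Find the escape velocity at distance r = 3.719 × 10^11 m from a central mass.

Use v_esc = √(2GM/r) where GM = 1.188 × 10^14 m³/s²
r = 3.719 × 10^11 m
GM = 1.188 × 10^14 m³/s²
2GM/r = 2 × (1.188 × 10^14) / (3.719 × 10^11) = 638.881 m²/s²
v_esc = √(2GM/r) = 25.2761 m/s ≈ 25.28 m/s

Final answer: 25.28 m/s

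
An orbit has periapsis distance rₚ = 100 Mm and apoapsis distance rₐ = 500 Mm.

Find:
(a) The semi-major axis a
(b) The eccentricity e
rₚ = 100 Mm = 1 × 10^8 m
rₐ = 500 Mm = 5 × 10^8 m
(a) a = (rₚ + rₐ)/2 = 3 × 10^8 m ≈ 300 Mm
(b) e = (rₐ − rₚ)/(rₐ + rₚ) = (4 × 10^8) / (6 × 10^8) = 0.666667

Final answer:
(a) a = 300 Mm
(b) e = 0.6667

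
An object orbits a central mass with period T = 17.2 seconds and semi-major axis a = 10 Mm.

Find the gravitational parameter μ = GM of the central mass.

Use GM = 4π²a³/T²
T = 17.2 seconds
a = 10 Mm = 1 × 10^7 m
a³ = 1 × 10^21 m³
T² = 295.84 s²
GM = 4π² × (1 × 10^21) / 295.84 = 1.33445 × 10^20 m³/s²
GM ≈ 1.334 × 10^20 m³/s²

Final answer: GM = 1.334 × 10^20 m³/s²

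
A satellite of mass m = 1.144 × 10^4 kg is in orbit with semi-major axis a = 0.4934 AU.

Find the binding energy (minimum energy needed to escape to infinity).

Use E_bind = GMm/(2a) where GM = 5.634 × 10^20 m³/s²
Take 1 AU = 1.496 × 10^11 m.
a = 0.4934 AU = 7.38126 × 10^10 m
GM = 5.634 × 10^20 m³/s²
m = 1.144 × 10^4 kg
GMm = 5.634 × 10^20 × 11440 = 6.4453 × 10^24 m³·kg/s²
2a = 1.47625 × 10^11 m
E_bind = GMm/(2a) = 4.36598 × 10^13 J ≈ 43.66 TJ

Final answer: 43.66 TJ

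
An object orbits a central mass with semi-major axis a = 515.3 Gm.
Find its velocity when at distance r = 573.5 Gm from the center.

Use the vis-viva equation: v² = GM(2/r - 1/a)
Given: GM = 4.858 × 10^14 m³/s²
a = 515.3 Gm = 5.153 × 10^11 m
r = 573.5 Gm = 5.735 × 10^11 m
GM = 4.858 × 10^14 m³/s²
2/r − 1/a = 3.48736 × 10^-12 − 1.94062 × 10^-12 = 1.54674 × 10^-12 m⁻¹
v² = GM (2/r − 1/a) = 751.407 m²/s²
v = 27.4118 m/s ≈ 27.41 m/s

Final answer: 27.41 m/s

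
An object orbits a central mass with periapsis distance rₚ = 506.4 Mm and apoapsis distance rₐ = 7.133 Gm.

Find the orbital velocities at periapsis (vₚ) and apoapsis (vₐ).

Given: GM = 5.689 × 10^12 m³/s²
rₚ = 506.4 Mm = 5.064 × 10^8 m
rₐ = 7.133 Gm = 7.133 × 10^9 m
GM = 5.689 × 10^12 m³/s²
a = (rₚ + rₐ)/2 = 3.8197 × 10^9 m
Vis-viva: v² = GM (2/r − 1/a)
vₚ² = 5.689 × 10^12 × (3.94945 × 10^-9 − 2.61801 × 10^-10) = 20979 m²/s²
vₚ = 144.841 m/s ≈ 144.8 m/s
vₐ² = 5.689 × 10^12 × (2.80387 × 10^-10 − 2.61801 × 10^-10) = 105.737 m²/s²
vₐ = 10.2829 m/s ≈ 10.28 m/s

Final answer: vₚ = 144.8 m/s, vₐ = 10.28 m/s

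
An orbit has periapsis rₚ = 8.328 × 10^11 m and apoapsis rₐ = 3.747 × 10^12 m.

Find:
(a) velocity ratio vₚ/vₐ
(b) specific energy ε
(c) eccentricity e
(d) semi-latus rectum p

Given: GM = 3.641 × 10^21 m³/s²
rₚ = 8.328 × 10^11 m
rₐ = 3.747 × 10^12 m
GM = 3.641 × 10^21 m³/s²
a = (rₚ + rₐ)/2 = 2.2899 × 10^12 m
e = (rₐ − rₚ)/(rₐ + rₚ) = (2.9142 × 10^12) / (4.5798 × 10^12) = 0.636316
(a) vₚ/vₐ = rₐ/rₚ (angular momentum) = (3.747 × 10^12) / (8.328 × 10^11) = 4.49928 ≈ 4.499
(b) 2a = 4.5798 × 10^12 m;  ε = −GM/(2a) = -7.95013 × 10^8 J/kg ≈ -795 MJ/kg
(c) e = 0.636316 ≈ 0.6363
(d) 1 − e² = 0.595102;  p = a(1 − e²) = 2.2899 × 10^12 × 0.595102 = 1.36272 × 10^12 m ≈ 1.363 × 10^12 m

Final answer:
(a) velocity ratio vₚ/vₐ = 4.499
(b) specific energy ε = -795 MJ/kg
(c) eccentricity e = 0.6363
(d) semi-latus rectum p = 1.363 × 10^12 m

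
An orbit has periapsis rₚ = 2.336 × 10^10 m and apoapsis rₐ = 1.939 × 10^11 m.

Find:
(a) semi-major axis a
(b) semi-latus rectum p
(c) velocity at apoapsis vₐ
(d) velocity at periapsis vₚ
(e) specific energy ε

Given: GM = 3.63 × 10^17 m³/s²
rₚ = 2.336 × 10^10 m
rₐ = 1.939 × 10^11 m
GM = 3.63 × 10^17 m³/s²
a = (rₚ + rₐ)/2 = 1.0863 × 10^11 m
e = (rₐ − rₚ)/(rₐ + rₚ) = (1.7054 × 10^11) / (2.1726 × 10^11) = 0.784958
(a) a = 1.0863 × 10^11 m ≈ 1.086 × 10^11 m
(b) 1 − e² = 0.383841;  p = a(1 − e²) = 1.0863 × 10^11 × 0.383841 = 4.16966 × 10^10 m ≈ 4.17 × 10^10 m
(c) vₐ² = GM (2/rₐ − 1/a) = 3.63 × 10^17 × (1.03146 × 10^-11 − 9.20556 × 10^-12) = 402580 m²/s²;  vₐ = 634.492 m/s ≈ 634.5 m/s
(d) vₚ² = GM (2/rₚ − 1/a) = 3.63 × 10^17 × (8.56164 × 10^-11 − 9.20556 × 10^-12) = 2.77371 × 10^7 m²/s²;  vₚ = 5266.61 m/s ≈ 5.267 km/s
(e) 2a = 2.1726 × 10^11 m;  ε = −GM/(2a) = -1.67081 × 10^6 J/kg ≈ -1.671 MJ/kg

Final answer:
(a) semi-major axis a = 1.086 × 10^11 m
(b) semi-latus rectum p = 4.17 × 10^10 m
(c) velocity at apoapsis vₐ = 634.5 m/s
(d) velocity at periapsis vₚ = 5.267 km/s
(e) specific energy ε = -1.671 MJ/kg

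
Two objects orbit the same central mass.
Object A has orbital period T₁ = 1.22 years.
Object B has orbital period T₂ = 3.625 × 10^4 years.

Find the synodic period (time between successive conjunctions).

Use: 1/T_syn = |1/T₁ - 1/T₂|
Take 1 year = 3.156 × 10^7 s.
T₁ = 1.22 years = 3.85032 × 10^7 s
T₂ = 3.625 × 10^4 years = 1.14405 × 10^12 s
1/T₁ = 2.59719 × 10^-8 s⁻¹
1/T₂ = 8.74088 × 10^-13 s⁻¹
|1/T₁ − 1/T₂| = 2.5971 × 10^-8 s⁻¹
T_syn = 1 / |1/T₁ − 1/T₂| = 3.85045 × 10^7 s ≈ 1.22 years

Final answer: T_syn = 1.22 years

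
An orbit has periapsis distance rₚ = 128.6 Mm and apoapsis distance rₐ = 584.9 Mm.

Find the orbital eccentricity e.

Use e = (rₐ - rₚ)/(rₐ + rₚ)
rₚ = 128.6 Mm = 1.286 × 10^8 m
rₐ = 584.9 Mm = 5.849 × 10^8 m
rₐ − rₚ = 4.563 × 10^8 m
rₐ + rₚ = 7.135 × 10^8 m
e = (rₐ − rₚ)/(rₐ + rₚ) = 0.639523

Final answer: e = 0.6395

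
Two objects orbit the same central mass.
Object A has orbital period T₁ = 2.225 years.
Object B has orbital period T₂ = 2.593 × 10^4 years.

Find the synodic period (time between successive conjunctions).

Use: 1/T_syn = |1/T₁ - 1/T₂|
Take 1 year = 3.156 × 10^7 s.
T₁ = 2.225 years = 7.0221 × 10^7 s
T₂ = 2.593 × 10^4 years = 8.18351 × 10^11 s
1/T₁ = 1.42408 × 10^-8 s⁻¹
1/T₂ = 1.22197 × 10^-12 s⁻¹
|1/T₁ − 1/T₂| = 1.42395 × 10^-8 s⁻¹
T_syn = 1 / |1/T₁ − 1/T₂| = 7.0227 × 10^7 s ≈ 2.225 years

Final answer: T_syn = 2.225 years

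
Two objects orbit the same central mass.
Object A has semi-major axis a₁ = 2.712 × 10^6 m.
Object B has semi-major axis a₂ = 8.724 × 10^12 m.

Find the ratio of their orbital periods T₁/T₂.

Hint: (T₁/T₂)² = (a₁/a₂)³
a₁ = 2.712 × 10^6 m
a₂ = 8.724 × 10^12 m
a₁/a₂ = 3.10867 × 10^-7
T₁/T₂ = (a₁/a₂)^(3/2) = (3.10867 × 10^-7)^1.5 = 1.73325 × 10^-10

Final answer: T₁/T₂ = 1.733 × 10^-10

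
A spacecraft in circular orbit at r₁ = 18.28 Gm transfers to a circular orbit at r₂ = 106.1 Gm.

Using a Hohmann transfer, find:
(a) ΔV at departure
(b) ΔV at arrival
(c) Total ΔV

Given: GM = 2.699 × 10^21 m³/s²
r₁ = 18.28 Gm = 1.828 × 10^10 m
r₂ = 106.1 Gm = 1.061 × 10^11 m
GM = 2.699 × 10^21 m³/s²
Transfer ellipse: a_t = (r₁ + r₂)/2 = 6.219 × 10^10 m
Circular speed at r₁: v₁ = √(GM/r₁) = 384250 m/s
Transfer speed at r₁ (periapsis): v₁ₜ = √(GM(2/r₁ − 1/a_t)) = 501893 m/s
(a) ΔV₁ = v₁ₜ − v₁ = 117643 m/s ≈ 117.6 km/s
Circular speed at r₂: v₂ = √(GM/r₂) = 159494 m/s
Transfer speed at r₂ (apoapsis): v₂ₜ = √(GM(2/r₂ − 1/a_t)) = 86471.2 m/s
(b) ΔV₂ = v₂ − v₂ₜ = 73022.6 m/s ≈ 73.02 km/s
(c) ΔV_total = ΔV₁ + ΔV₂ = 190666 m/s ≈ 190.7 km/s

Final answer:
(a) ΔV₁ = 117.6 km/s
(b) ΔV₂ = 73.02 km/s
(c) ΔV_total = 190.7 km/s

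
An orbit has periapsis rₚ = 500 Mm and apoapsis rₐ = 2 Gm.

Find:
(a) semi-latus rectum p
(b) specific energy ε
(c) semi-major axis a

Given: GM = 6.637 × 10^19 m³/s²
rₚ = 500 Mm = 5 × 10^8 m
rₐ = 2 Gm = 2 × 10^9 m
GM = 6.637 × 10^19 m³/s²
a = (rₚ + rₐ)/2 = 1.25 × 10^9 m
e = (rₐ − rₚ)/(rₐ + rₚ) = (1.5 × 10^9) / (2.5 × 10^9) = 0.6
(a) 1 − e² = 0.64;  p = a(1 − e²) = 1.25 × 10^9 × 0.64 = 8 × 10^8 m ≈ 800 Mm
(b) 2a = 2.5 × 10^9 m;  ε = −GM/(2a) = -2.6548 × 10^10 J/kg ≈ -26.55 GJ/kg
(c) a = 1.25 × 10^9 m ≈ 1.25 Gm

Final answer:
(a) semi-latus rectum p = 800 Mm
(b) specific energy ε = -26.55 GJ/kg
(c) semi-major axis a = 1.25 Gm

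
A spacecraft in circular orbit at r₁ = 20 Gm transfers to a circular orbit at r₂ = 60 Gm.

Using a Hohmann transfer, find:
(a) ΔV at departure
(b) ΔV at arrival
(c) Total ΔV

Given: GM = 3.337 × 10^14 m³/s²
r₁ = 20 Gm = 2 × 10^10 m
r₂ = 60 Gm = 6 × 10^10 m
GM = 3.337 × 10^14 m³/s²
Transfer ellipse: a_t = (r₁ + r₂)/2 = 4 × 10^10 m
Circular speed at r₁: v₁ = √(GM/r₁) = 129.17 m/s
Transfer speed at r₁ (periapsis): v₁ₜ = √(GM(2/r₁ − 1/a_t)) = 158.201 m/s
(a) ΔV₁ = v₁ₜ − v₁ = 29.0304 m/s ≈ 29.03 m/s
Circular speed at r₂: v₂ = √(GM/r₂) = 74.5766 m/s
Transfer speed at r₂ (apoapsis): v₂ₜ = √(GM(2/r₂ − 1/a_t)) = 52.7336 m/s
(b) ΔV₂ = v₂ − v₂ₜ = 21.843 m/s ≈ 21.84 m/s
(c) ΔV_total = ΔV₁ + ΔV₂ = 50.8734 m/s ≈ 50.87 m/s

Final answer:
(a) ΔV₁ = 29.03 m/s
(b) ΔV₂ = 21.84 m/s
(c) ΔV_total = 50.87 m/s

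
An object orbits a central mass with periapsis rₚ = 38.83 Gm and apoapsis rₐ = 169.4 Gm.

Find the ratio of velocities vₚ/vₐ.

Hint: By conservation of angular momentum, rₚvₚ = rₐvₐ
rₚ = 38.83 Gm = 3.883 × 10^10 m
rₐ = 169.4 Gm = 1.694 × 10^11 m
rₚvₚ = rₐvₐ  ⇒  vₚ/vₐ = rₐ/rₚ
vₚ/vₐ = (1.694 × 10^11) / (3.883 × 10^10) = 4.36261

Final answer: vₚ/vₐ = 4.363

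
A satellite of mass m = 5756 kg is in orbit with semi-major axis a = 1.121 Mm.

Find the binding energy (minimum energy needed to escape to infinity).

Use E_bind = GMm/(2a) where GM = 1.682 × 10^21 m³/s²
a = 1.121 Mm = 1.121 × 10^6 m
GM = 1.682 × 10^21 m³/s²
m = 5756 kg
GMm = 1.682 × 10^21 × 5756 = 9.68159 × 10^24 m³·kg/s²
2a = 2.242 × 10^6 m
E_bind = GMm/(2a) = 4.31828 × 10^18 J ≈ 4.318 EJ

Final answer: 4.318 EJ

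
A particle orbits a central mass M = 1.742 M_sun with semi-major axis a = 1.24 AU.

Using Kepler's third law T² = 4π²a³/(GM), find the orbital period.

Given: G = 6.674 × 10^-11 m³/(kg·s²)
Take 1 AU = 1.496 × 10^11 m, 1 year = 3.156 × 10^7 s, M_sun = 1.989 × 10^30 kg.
M = 1.742 M_sun = 3.46484 × 10^30 kg
GM = G × M = 6.674 × 10^-11 × 3.46484 × 10^30 = 2.31243 × 10^20 m³/s²
a = 1.24 AU = 1.85504 × 10^11 m
a³ = 6.38351 × 10^33 m³
T = 2π √(a³/GM) = 2π √((6.38351 × 10^33) / (2.31243 × 10^20)) = 2π × 5.25406 × 10^6 s
T = 3.30123 × 10^7 s ≈ 1.046 years

Final answer: 1.046 years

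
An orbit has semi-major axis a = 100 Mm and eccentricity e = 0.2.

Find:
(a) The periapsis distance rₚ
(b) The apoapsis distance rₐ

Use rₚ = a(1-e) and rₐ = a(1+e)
a = 100 Mm = 1 × 10^8 m
e = 0.2:  1 − e = 0.8,  1 + e = 1.2
(a) rₚ = a(1 − e) = 1 × 10^8 m × 0.8 = 8 × 10^7 m ≈ 80 Mm
(b) rₐ = a(1 + e) = 1 × 10^8 m × 1.2 = 1.2 × 10^8 m ≈ 120 Mm

Final answer:
(a) rₚ = 80 Mm
(b) rₐ = 120 Mm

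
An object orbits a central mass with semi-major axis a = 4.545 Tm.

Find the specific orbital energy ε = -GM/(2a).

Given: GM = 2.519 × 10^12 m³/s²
a = 4.545 Tm = 4.545 × 10^12 m
GM = 2.519 × 10^12 m³/s²
2a = 9.09 × 10^12 m
ε = −GM/(2a) = -0.277118 J/kg ≈ -0.2771 J/kg

Final answer: -0.2771 J/kg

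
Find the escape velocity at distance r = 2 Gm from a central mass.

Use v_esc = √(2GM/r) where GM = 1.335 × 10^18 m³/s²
r = 2 Gm = 2 × 10^9 m
GM = 1.335 × 10^18 m³/s²
2GM/r = 2 × (1.335 × 10^18) / (2 × 10^9) = 1.335 × 10^9 m²/s²
v_esc = √(2GM/r) = 36537.7 m/s ≈ 36.54 km/s

Final answer: 36.54 km/s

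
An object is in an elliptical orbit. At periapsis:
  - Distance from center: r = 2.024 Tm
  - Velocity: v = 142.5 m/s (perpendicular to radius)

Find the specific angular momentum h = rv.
r = 2.024 Tm = 2.024 × 10^12 m
v = 142.5 m/s
h = rv = 2.024 × 10^12 × 142.5 = 2.8842 × 10^14 m²/s ≈ 2.884 × 10^14 m²/s

Final answer: h = 2.884 × 10^14 m²/s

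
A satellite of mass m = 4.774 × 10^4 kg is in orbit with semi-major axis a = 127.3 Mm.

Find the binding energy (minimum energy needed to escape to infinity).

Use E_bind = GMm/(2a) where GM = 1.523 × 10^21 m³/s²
a = 127.3 Mm = 1.273 × 10^8 m
GM = 1.523 × 10^21 m³/s²
m = 4.774 × 10^4 kg
GMm = 1.523 × 10^21 × 47740 = 7.2708 × 10^25 m³·kg/s²
2a = 2.546 × 10^8 m
E_bind = GMm/(2a) = 2.85577 × 10^17 J ≈ 285.6 PJ

Final answer: 285.6 PJ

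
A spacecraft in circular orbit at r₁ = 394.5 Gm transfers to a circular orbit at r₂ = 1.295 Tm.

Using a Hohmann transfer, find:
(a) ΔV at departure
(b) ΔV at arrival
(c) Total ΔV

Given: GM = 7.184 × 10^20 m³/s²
r₁ = 394.5 Gm = 3.945 × 10^11 m
r₂ = 1.295 Tm = 1.295 × 10^12 m
GM = 7.184 × 10^20 m³/s²
Transfer ellipse: a_t = (r₁ + r₂)/2 = 8.4475 × 10^11 m
Circular speed at r₁: v₁ = √(GM/r₁) = 42673.6 m/s
Transfer speed at r₁ (periapsis): v₁ₜ = √(GM(2/r₁ − 1/a_t)) = 52836.1 m/s
(a) ΔV₁ = v₁ₜ − v₁ = 10162.4 m/s ≈ 10.16 km/s
Circular speed at r₂: v₂ = √(GM/r₂) = 23553.1 m/s
Transfer speed at r₂ (apoapsis): v₂ₜ = √(GM(2/r₂ − 1/a_t)) = 16095.6 m/s
(b) ΔV₂ = v₂ − v₂ₜ = 7457.49 m/s ≈ 7.457 km/s
(c) ΔV_total = ΔV₁ + ΔV₂ = 17619.9 m/s ≈ 17.62 km/s

Final answer:
(a) ΔV₁ = 10.16 km/s
(b) ΔV₂ = 7.457 km/s
(c) ΔV_total = 17.62 km/s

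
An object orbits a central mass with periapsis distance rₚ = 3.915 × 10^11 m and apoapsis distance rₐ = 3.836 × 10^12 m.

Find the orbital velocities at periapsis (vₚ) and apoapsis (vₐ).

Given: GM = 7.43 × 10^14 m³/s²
rₚ = 3.915 × 10^11 m
rₐ = 3.836 × 10^12 m
GM = 7.43 × 10^14 m³/s²
a = (rₚ + rₐ)/2 = 2.11375 × 10^12 m
Vis-viva: v² = GM (2/r − 1/a)
vₚ² = 7.43 × 10^14 × (5.10856 × 10^-12 − 4.73093 × 10^-13) = 3444.15 m²/s²
vₚ = 58.6869 m/s ≈ 58.69 m/s
vₐ² = 7.43 × 10^14 × (5.21376 × 10^-13 − 4.73093 × 10^-13) = 35.8747 m²/s²
vₐ = 5.98955 m/s ≈ 5.99 m/s

Final answer: vₚ = 58.69 m/s, vₐ = 5.99 m/s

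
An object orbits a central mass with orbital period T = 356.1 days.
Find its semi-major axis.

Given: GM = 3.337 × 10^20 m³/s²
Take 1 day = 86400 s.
T = 356.1 days = 3.0767 × 10^7 s
GM = 3.337 × 10^20 m³/s²
Kepler's third law: a³ = GM T² / (4π²)
T² = 9.46611 × 10^14 s²
a³ = (3.337 × 10^20) × (9.46611 × 10^14) / (4π²) = 8.00144 × 10^33 m³
a = (a³)^(1/3) = 2.00012 × 10^11 m ≈ 200 Gm

Final answer: 200 Gm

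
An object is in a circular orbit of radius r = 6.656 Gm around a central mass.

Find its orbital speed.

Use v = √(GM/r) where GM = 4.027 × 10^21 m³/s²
r = 6.656 Gm = 6.656 × 10^9 m
GM = 4.027 × 10^21 m³/s²
GM/r = (4.027 × 10^21) / (6.656 × 10^9) = 6.05018 × 10^11 m²/s²
v = √(GM/r) = 777829 m/s ≈ 777.8 km/s

Final answer: 777.8 km/s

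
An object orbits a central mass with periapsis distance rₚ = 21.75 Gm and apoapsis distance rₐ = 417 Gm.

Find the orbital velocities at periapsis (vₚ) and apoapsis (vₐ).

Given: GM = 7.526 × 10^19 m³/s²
rₚ = 21.75 Gm = 2.175 × 10^10 m
rₐ = 417 Gm = 4.17 × 10^11 m
GM = 7.526 × 10^19 m³/s²
a = (rₚ + rₐ)/2 = 2.19375 × 10^11 m
Vis-viva: v² = GM (2/r − 1/a)
vₚ² = 7.526 × 10^19 × (9.1954 × 10^-11 − 4.5584 × 10^-12) = 6.57739 × 10^9 m²/s²
vₚ = 81101.1 m/s ≈ 81.1 km/s
vₐ² = 7.526 × 10^19 × (4.79616 × 10^-12 − 4.5584 × 10^-12) = 1.78937 × 10^7 m²/s²
vₐ = 4230.1 m/s ≈ 4.23 km/s

Final answer: vₚ = 81.1 km/s, vₐ = 4.23 km/s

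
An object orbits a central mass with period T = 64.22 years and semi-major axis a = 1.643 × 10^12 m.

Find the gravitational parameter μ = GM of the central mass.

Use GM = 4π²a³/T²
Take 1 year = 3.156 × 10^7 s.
T = 64.22 years = 2.02678 × 10^9 s
a = 1.643 × 10^12 m
a³ = 4.43519 × 10^36 m³
T² = 4.10785 × 10^18 s²
GM = 4π² × (4.43519 × 10^36) / (4.10785 × 10^18) = 4.26244 × 10^19 m³/s²
GM ≈ 4.262 × 10^19 m³/s²

Final answer: GM = 4.262 × 10^19 m³/s²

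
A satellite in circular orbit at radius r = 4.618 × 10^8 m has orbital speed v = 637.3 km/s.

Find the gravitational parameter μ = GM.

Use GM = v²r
r = 4.618 × 10^8 m
v = 637.3 km/s = 637300 m/s
v² = 4.06151 × 10^11 m²/s²
GM = v²r = 4.06151 × 10^11 × 4.618 × 10^8 = 1.87561 × 10^20 m³/s²
GM ≈ 1.876 × 10^20 m³/s²

Final answer: GM = 1.876 × 10^20 m³/s²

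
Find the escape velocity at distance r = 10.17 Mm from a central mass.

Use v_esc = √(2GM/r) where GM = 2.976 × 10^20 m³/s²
r = 10.17 Mm = 1.017 × 10^7 m
GM = 2.976 × 10^20 m³/s²
2GM/r = 2 × (2.976 × 10^20) / (1.017 × 10^7) = 5.85251 × 10^13 m²/s²
v_esc = √(2GM/r) = 7.65017 × 10^6 m/s ≈ 7650 km/s

Final answer: 7650 km/s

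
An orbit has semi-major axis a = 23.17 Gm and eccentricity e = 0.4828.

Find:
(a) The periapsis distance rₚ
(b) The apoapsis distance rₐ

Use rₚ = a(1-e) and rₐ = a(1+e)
a = 23.17 Gm = 2.317 × 10^10 m
e = 0.4828:  1 − e = 0.5172,  1 + e = 1.4828
(a) rₚ = a(1 − e) = 2.317 × 10^10 m × 0.5172 = 1.19835 × 10^10 m ≈ 11.98 Gm
(b) rₐ = a(1 + e) = 2.317 × 10^10 m × 1.4828 = 3.43565 × 10^10 m ≈ 34.36 Gm

Final answer:
(a) rₚ = 11.98 Gm
(b) rₐ = 34.36 Gm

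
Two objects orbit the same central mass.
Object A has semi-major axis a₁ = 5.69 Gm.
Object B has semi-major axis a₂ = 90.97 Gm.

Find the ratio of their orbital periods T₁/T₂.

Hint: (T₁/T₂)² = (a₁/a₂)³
a₁ = 5.69 Gm = 5.69 × 10^9 m
a₂ = 90.97 Gm = 9.097 × 10^10 m
a₁/a₂ = 0.0625481
T₁/T₂ = (a₁/a₂)^(3/2) = (0.0625481)^1.5 = 0.015643

Final answer: T₁/T₂ = 0.01564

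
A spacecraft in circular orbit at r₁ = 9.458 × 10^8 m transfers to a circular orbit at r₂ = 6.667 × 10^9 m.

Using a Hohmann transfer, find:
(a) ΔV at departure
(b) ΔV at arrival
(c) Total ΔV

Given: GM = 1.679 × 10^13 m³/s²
r₁ = 9.458 × 10^8 m
r₂ = 6.667 × 10^9 m
GM = 1.679 × 10^13 m³/s²
Transfer ellipse: a_t = (r₁ + r₂)/2 = 3.8064 × 10^9 m
Circular speed at r₁: v₁ = √(GM/r₁) = 133.237 m/s
Transfer speed at r₁ (periapsis): v₁ₜ = √(GM(2/r₁ − 1/a_t)) = 176.333 m/s
(a) ΔV₁ = v₁ₜ − v₁ = 43.0958 m/s ≈ 43.1 m/s
Circular speed at r₂: v₂ = √(GM/r₂) = 50.1834 m/s
Transfer speed at r₂ (apoapsis): v₂ₜ = √(GM(2/r₂ − 1/a_t)) = 25.0151 m/s
(b) ΔV₂ = v₂ − v₂ₜ = 25.1683 m/s ≈ 25.17 m/s
(c) ΔV_total = ΔV₁ + ΔV₂ = 68.2641 m/s ≈ 68.26 m/s

Final answer:
(a) ΔV₁ = 43.1 m/s
(b) ΔV₂ = 25.17 m/s
(c) ΔV_total = 68.26 m/s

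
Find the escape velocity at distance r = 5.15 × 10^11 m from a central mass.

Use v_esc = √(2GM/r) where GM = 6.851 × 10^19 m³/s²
r = 5.15 × 10^11 m
GM = 6.851 × 10^19 m³/s²
2GM/r = 2 × (6.851 × 10^19) / (5.15 × 10^11) = 2.66058 × 10^8 m²/s²
v_esc = √(2GM/r) = 16311.3 m/s ≈ 16.31 km/s

Final answer: 16.31 km/s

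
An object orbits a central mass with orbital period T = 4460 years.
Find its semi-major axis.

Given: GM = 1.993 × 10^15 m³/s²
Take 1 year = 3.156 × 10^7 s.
T = 4460 years = 1.40758 × 10^11 s
GM = 1.993 × 10^15 m³/s²
Kepler's third law: a³ = GM T² / (4π²)
T² = 1.98127 × 10^22 s²
a³ = (1.993 × 10^15) × (1.98127 × 10^22) / (4π²) = 1.00021 × 10^36 m³
a = (a³)^(1/3) = 1.00007 × 10^12 m ≈ 1 Tm

Final answer: 1 Tm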